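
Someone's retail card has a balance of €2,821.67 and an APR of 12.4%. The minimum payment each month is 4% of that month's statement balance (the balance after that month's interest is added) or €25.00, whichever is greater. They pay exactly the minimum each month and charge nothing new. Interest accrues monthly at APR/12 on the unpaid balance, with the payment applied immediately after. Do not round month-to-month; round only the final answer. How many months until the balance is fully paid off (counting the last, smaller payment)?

79 months

Monthly rate r = 12.4%/12 = 1.03333% = 0.0103333.
While 4% of the post-interest balance exceeds €25.00, each month B ← (B·(1+r))·(1 − 0.04), i.e. B shrinks by the factor (1+r)·0.96 = 0.96992.
This holds for months 1–50. Entering month 51 the balance is €612.78; 4% of the post-interest balance is now below €25.00, so the flat €25.00 minimum applies from here.
From month 51 a fixed €25.00 at rate r clears €612.78 in 29 more payments. Total: 50 + 29 = 79 months.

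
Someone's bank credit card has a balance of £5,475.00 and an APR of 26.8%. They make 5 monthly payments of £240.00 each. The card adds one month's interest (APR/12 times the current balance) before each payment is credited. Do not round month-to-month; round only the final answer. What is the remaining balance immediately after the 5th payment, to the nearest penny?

£4,859.49

Monthly rate r = 26.8%/12 = 2.23333% = 0.0223333.
Each month: B ← B·(1+r) − £240.00.
Month 1: interest £122.28; balance after payment £5,357.27.
Month 2: interest £119.65; balance after payment £5,236.92.
Month 3: interest £116.96; balance after payment £5,113.88.
Month 4: interest £114.21; balance after payment £4,988.09.
Month 5: interest £111.40; balance after payment £4,859.49.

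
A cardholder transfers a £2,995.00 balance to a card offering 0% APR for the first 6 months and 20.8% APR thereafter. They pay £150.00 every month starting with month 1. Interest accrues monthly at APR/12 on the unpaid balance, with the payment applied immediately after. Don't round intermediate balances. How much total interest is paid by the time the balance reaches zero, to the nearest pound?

£325

Promo months 1–6 at r₀ = 0%/12 = 0; months 7+ at r₁ = 20.8%/12 = 0.0173333.
After month 6 (no interest yet): B = £2,995.00 − 6·£150.00 = £2,095.00.
Then at r₁ with £150.00/mo: n₂ = −ln(1 − r₁·B/P)/ln(1+r₁) ≈ 16.13 → 17 more payments.
Total paid = 22·£150.00 + £19.63 = £3,319.63; interest = £3,319.63 − £2,995.00 = £324.63.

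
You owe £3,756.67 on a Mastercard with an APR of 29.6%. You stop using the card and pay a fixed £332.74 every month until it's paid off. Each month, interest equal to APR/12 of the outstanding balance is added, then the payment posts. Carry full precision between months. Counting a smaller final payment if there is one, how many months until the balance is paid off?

Monthly rate r = 29.6%/12 = 2.46667% = 0.0246667.
Recurrence: B ← B·(1+r) − £332.74.
Month 1: interest £92.66; balance after payment £3,516.59.
Month 2: interest £86.74; balance after payment £3,270.60.
Closed form: n = −ln(1 − rB₀/P)/ln(1+r) = −ln(0.72151)/ln(1.02467) ≈ 13.395, so the balance reaches zero during payment 14.

14 months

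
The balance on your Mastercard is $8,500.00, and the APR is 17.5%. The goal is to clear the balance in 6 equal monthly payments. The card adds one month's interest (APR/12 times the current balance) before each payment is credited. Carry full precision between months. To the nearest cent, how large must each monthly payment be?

Monthly rate r = 17.5%/12 = 1.45833% = 0.0145833.
Level-payment amortization: P = B₀·r / (1 − (1+r)^(−n)) = 8500.00·0.0145833 / (1 − 1.01458^(−6)).
Denominator 1 − (1+r)^(−6) = 0.0832020005.
P = 123.958 / 0.0832020005 ≈ 1489.85.

$1,489.85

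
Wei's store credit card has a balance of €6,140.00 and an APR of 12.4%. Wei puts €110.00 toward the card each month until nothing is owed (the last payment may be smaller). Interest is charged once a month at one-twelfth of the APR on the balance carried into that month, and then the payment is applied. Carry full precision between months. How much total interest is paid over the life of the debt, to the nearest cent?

€3,060.92

Monthly rate r = 12.4%/12 = 1.03333% = 0.0103333.
Payoff takes n = ⌈−ln(1 − rB₀/P)/ln(1+r)⌉ = ⌈83.644⌉ = 84 payments; the last is €70.92.
Total paid = 83·€110.00 + €70.92 = €9,200.92.
Total interest = total paid − principal = €9,200.92 − €6,140.00 = €3,060.92.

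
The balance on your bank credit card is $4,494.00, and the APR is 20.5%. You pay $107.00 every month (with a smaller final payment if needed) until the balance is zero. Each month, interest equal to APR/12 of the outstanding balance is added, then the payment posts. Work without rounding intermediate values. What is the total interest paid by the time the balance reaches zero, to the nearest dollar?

Monthly rate r = 20.5%/12 = 1.70833% = 0.0170833.
Payoff takes n = ⌈−ln(1 − rB₀/P)/ln(1+r)⌉ = ⌈74.625⌉ = 75 payments; the last is $67.09.
Total paid = 74·$107.00 + $67.09 = $7,985.09.
Total interest = total paid − principal = $7,985.09 − $4,494.00 = $3,491.09.

$3,491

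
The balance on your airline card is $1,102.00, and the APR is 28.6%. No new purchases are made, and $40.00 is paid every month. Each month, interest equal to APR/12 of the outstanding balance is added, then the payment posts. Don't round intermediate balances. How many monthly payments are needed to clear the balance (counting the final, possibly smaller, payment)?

Monthly rate r = 28.6%/12 = 2.38333% = 0.0238333.
Recurrence: B ← B·(1+r) − $40.00.
Month 1: interest $26.26; balance after payment $1,088.26.
Month 2: interest $25.94; balance after payment $1,074.20.
Closed form: n = −ln(1 − rB₀/P)/ln(1+r) = −ln(0.34339)/ln(1.02383) ≈ 45.381, so the balance reaches zero during payment 46.

46 payments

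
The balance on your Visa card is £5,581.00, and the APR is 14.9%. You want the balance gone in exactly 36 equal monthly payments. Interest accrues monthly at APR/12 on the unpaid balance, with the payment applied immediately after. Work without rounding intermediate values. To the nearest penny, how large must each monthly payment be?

Monthly rate r = 14.9%/12 = 1.24167% = 0.0124167.
Level-payment amortization: P = B₀·r / (1 − (1+r)^(−n)) = 5581.00·0.0124167 / (1 − 1.01242^(−36)).
Denominator 1 − (1+r)^(−36) = 0.358693409.
P = 69.2974 / 0.358693409 ≈ 193.19.

£193.19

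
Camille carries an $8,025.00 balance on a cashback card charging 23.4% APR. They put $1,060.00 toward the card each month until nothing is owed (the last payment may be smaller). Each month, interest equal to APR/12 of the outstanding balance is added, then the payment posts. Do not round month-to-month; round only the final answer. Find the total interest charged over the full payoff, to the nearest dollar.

Monthly rate r = 23.4%/12 = 1.95% = 0.0195.
Payoff takes n = ⌈−ln(1 − rB₀/P)/ln(1+r)⌉ = ⌈8.271⌉ = 9 payments; the last is $289.40.
Total paid = 8·$1,060.00 + $289.40 = $8,769.40.
Total interest = total paid − principal = $8,769.40 − $8,025.00 = $744.40.

$744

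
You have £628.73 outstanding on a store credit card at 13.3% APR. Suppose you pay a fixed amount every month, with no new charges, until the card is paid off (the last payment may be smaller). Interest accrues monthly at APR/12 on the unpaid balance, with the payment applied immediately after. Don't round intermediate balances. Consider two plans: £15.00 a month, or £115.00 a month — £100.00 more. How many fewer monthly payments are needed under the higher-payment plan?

51 fewer payments

Monthly rate r = 13.3%/12 = 1.10833% = 0.0110833.
At £15.00/mo: n = ⌈−ln(1 − rB₀/P)/ln(1+r)⌉ = 57 payments (last £10.11); total interest = total paid − £628.73 = £221.38.
At £115.00/mo: 6 payments (last £77.31); total interest £23.58.
Payments saved = 57 − 6 = 51.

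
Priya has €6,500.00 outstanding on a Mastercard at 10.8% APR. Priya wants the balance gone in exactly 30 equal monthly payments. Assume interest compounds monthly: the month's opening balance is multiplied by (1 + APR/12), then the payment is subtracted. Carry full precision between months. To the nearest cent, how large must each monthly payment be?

€248.20

Monthly rate r = 10.8%/12 = 0.9% = 0.009.
Level-payment amortization: P = B₀·r / (1 − (1+r)^(−n)) = 6500.00·0.009 / (1 − 1.009^(−30)).
Denominator 1 − (1+r)^(−30) = 0.23569797.
P = 58.5 / 0.23569797 ≈ 248.20.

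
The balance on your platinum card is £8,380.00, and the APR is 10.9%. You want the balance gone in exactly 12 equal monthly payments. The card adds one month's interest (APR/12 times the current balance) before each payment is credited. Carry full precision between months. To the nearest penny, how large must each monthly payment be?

Monthly rate r = 10.9%/12 = 0.908333% = 0.00908333.
Level-payment amortization: P = B₀·r / (1 − (1+r)^(−n)) = 8380.00·0.00908333 / (1 − 1.00908^(−12)).
Denominator 1 − (1+r)^(−12) = 0.102828225.
P = 76.1183 / 0.102828225 ≈ 740.25.

£740.25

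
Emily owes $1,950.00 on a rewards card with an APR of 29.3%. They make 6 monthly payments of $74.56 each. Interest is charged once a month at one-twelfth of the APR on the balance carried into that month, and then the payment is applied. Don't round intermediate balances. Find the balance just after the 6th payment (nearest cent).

$1,778.12

Monthly rate r = 29.3%/12 = 2.44167% = 0.0244167.
Each month: B ← B·(1+r) − $74.56.
Month 1: interest $47.61; balance after payment $1,923.05.
Month 2: interest $46.95; balance after payment $1,895.45.
Month 3: interest $46.28; balance after payment $1,867.17.
Month 4: interest $45.59; balance after payment $1,838.20.
Month 5: interest $44.88; balance after payment $1,808.52.
Month 6: interest $44.16; balance after payment $1,778.12.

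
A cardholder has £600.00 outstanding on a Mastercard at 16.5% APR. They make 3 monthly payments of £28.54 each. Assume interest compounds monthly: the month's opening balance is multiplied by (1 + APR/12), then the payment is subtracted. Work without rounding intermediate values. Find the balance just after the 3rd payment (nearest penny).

£538.29

Monthly rate r = 16.5%/12 = 1.375% = 0.01375.
Each month: B ← B·(1+r) − £28.54.
Month 1: interest £8.25; balance after payment £579.71.
Month 2: interest £7.97; balance after payment £559.14.
Month 3: interest £7.69; balance after payment £538.29.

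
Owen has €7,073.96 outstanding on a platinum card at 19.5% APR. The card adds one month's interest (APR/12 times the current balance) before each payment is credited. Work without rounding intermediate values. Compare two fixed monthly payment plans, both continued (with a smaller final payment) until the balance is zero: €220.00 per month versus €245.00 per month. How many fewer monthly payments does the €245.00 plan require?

6 fewer payments

Monthly rate r = 19.5%/12 = 1.625% = 0.01625.
At €220.00/mo: n = ⌈−ln(1 − rB₀/P)/ln(1+r)⌉ = 46 payments (last €189.06); total interest = total paid − €7,073.96 = €3,015.10.
At €245.00/mo: 40 payments (last €71.81); total interest €2,552.85.
Payments saved = 46 − 40 = 6.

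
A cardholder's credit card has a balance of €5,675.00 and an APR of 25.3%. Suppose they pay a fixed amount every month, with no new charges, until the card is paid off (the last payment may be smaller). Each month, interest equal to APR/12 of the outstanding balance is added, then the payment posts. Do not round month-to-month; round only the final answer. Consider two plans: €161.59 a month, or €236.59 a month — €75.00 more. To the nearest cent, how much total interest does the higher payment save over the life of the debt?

Monthly rate r = 25.3%/12 = 2.10833% = 0.0210833.
At €161.59/mo: n = ⌈−ln(1 − rB₀/P)/ln(1+r)⌉ = 65 payments (last €104.68); total interest = total paid − €5,675.00 = €4,771.44.
At €236.59/mo: 34 payments (last €183.37); total interest €2,315.84.
Interest saved = €4,771.44 − €2,315.84 = €2,455.60.

€2,455.60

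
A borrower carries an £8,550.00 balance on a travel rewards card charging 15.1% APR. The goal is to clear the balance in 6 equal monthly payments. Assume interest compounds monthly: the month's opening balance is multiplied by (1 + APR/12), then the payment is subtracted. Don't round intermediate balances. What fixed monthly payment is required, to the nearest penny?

Monthly rate r = 15.1%/12 = 1.25833% = 0.0125833.
Level-payment amortization: P = B₀·r / (1 − (1+r)^(−n)) = 8550.00·0.0125833 / (1 − 1.01258^(−6)).
Denominator 1 − (1+r)^(−6) = 0.07228335.
P = 107.588 / 0.07228335 ≈ 1488.41.

£1,488.41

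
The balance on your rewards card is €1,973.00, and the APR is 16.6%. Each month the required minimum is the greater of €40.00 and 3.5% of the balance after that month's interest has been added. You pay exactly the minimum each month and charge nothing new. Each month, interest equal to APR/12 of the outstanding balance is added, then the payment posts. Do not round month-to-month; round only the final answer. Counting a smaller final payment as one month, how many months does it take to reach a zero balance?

62 months

Monthly rate r = 16.6%/12 = 1.38333% = 0.0138333.
While 3.5% of the post-interest balance exceeds €40.00, each month B ← (B·(1+r))·(1 − 0.035), i.e. B shrinks by the factor (1+r)·0.965 = 0.97835.
This holds for months 1–26. Entering month 27 the balance is €1,116.78; 3.5% of the post-interest balance is now below €40.00, so the flat €40.00 minimum applies from here.
From month 27 a fixed €40.00 at rate r clears €1,116.78 in 36 more payments. Total: 26 + 36 = 62 months.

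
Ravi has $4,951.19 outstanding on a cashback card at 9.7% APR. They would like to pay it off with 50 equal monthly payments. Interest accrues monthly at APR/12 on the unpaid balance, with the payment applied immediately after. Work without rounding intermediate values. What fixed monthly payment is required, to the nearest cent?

$120.77

Monthly rate r = 9.7%/12 = 0.808333% = 0.00808333.
Level-payment amortization: P = B₀·r / (1 − (1+r)^(−n)) = 4951.19·0.00808333 / (1 − 1.00808^(−50)).
Denominator 1 − (1+r)^(−50) = 0.331381683.
P = 40.0221 / 0.331381683 ≈ 120.77.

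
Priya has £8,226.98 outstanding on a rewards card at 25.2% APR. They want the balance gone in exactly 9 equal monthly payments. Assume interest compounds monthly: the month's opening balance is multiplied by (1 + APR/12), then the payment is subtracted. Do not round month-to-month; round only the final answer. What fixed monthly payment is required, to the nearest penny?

£1,012.75

Monthly rate r = 25.2%/12 = 2.1% = 0.021.
Level-payment amortization: P = B₀·r / (1 − (1+r)^(−n)) = 8226.98·0.021 / (1 − 1.021^(−9)).
Denominator 1 − (1+r)^(−9) = 0.170591807.
P = 172.767 / 0.170591807 ≈ 1012.75.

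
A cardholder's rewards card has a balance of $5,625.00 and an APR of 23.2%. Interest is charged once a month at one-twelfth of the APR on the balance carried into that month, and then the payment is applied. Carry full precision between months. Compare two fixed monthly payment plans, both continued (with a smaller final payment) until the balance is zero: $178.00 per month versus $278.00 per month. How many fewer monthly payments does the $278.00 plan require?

24 fewer payments

Monthly rate r = 23.2%/12 = 1.93333% = 0.0193333.
At $178.00/mo: n = ⌈−ln(1 − rB₀/P)/ln(1+r)⌉ = 50 payments (last $53.98); total interest = total paid − $5,625.00 = $3,150.98.
At $278.00/mo: 26 payments (last $254.61); total interest $1,579.61.
Payments saved = 50 − 26 = 24.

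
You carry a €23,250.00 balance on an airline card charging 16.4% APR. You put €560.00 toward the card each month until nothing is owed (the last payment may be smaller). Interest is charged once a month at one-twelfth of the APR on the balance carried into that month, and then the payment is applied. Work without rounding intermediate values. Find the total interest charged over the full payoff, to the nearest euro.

€11,321

Monthly rate r = 16.4%/12 = 1.36667% = 0.0136667.
Payoff takes n = ⌈−ln(1 − rB₀/P)/ln(1+r)⌉ = ⌈61.733⌉ = 62 payments; the last is €411.03.
Total paid = 61·€560.00 + €411.03 = €34,571.03.
Total interest = total paid − principal = €34,571.03 − €23,250.00 = €11,321.03.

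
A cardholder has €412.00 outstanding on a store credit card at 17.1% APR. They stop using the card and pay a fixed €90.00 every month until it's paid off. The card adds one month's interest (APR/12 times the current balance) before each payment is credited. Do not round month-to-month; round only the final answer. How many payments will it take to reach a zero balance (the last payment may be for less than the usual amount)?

5 payments

Monthly rate r = 17.1%/12 = 1.425% = 0.01425.
Recurrence: B ← B·(1+r) − €90.00.
Month 1: interest €5.87; balance after payment €327.87.
Month 2: interest €4.67; balance after payment €242.54.
Month 3: interest €3.46; balance after payment €156.00.
Month 4: interest €2.22; balance after payment €68.22.
Month 5: interest €0.97; balance after payment €0.00.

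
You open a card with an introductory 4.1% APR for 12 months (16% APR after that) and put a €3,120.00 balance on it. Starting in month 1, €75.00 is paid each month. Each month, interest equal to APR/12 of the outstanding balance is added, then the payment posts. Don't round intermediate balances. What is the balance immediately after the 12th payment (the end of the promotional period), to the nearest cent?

€2,333.24

Promo months 1–12 at r₀ = 4.1%/12 = 0.00341667; months 13+ at r₁ = 16%/12 = 0.0133333.
After month 12: iterate B ← B·(1+r₀) − €75.00 for 12 months → €2,333.24.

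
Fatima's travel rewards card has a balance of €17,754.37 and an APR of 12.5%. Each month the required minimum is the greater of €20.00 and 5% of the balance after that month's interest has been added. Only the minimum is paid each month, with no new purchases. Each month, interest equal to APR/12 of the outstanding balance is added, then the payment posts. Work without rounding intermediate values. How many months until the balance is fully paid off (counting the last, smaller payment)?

Monthly rate r = 12.5%/12 = 1.04167% = 0.0104167.
While 5% of the post-interest balance exceeds €20.00, each month B ← (B·(1+r))·(1 − 0.05), i.e. B shrinks by the factor (1+r)·0.95 = 0.9599.
This holds for months 1–93. Entering month 94 the balance is €394.59; 5% of the post-interest balance is now below €20.00, so the flat €20.00 minimum applies from here.
From month 94 a fixed €20.00 at rate r clears €394.59 in 23 more payments. Total: 93 + 23 = 116 months.

116 months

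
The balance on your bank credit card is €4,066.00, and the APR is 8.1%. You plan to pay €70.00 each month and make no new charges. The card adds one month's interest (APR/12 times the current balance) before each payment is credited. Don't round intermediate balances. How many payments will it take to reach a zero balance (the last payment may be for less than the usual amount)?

74 payments

Monthly rate r = 8.1%/12 = 0.675% = 0.00675.
Recurrence: B ← B·(1+r) − €70.00.
Month 1: interest €27.45; balance after payment €4,023.45.
Month 2: interest €27.16; balance after payment €3,980.60.
Closed form: n = −ln(1 − rB₀/P)/ln(1+r) = −ln(0.60792)/ln(1.00675) ≈ 73.983, so the balance reaches zero during payment 74.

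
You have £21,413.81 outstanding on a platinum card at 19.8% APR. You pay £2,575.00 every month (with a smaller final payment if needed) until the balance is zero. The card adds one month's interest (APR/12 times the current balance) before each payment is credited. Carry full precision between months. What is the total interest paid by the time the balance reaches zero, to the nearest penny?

£1,808.97

Monthly rate r = 19.8%/12 = 1.65% = 0.0165.
Payoff takes n = ⌈−ln(1 − rB₀/P)/ln(1+r)⌉ = ⌈9.018⌉ = 10 payments; the last is £47.78.
Total paid = 9·£2,575.00 + £47.78 = £23,222.78.
Total interest = total paid − principal = £23,222.78 − £21,413.81 = £1,808.97.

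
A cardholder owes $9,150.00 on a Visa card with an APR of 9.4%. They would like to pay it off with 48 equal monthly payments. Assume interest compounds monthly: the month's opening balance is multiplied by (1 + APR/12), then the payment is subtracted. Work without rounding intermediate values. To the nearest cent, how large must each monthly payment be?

$229.44

Monthly rate r = 9.4%/12 = 0.783333% = 0.00783333.
Level-payment amortization: P = B₀·r / (1 − (1+r)^(−n)) = 9150.00·0.00783333 / (1 − 1.00783^(−48)).
Denominator 1 − (1+r)^(−48) = 0.312391043.
P = 71.675 / 0.312391043 ≈ 229.44.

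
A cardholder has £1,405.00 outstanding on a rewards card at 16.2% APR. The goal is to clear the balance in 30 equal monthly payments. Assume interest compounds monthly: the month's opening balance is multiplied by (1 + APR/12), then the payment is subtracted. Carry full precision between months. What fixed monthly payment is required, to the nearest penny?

Monthly rate r = 16.2%/12 = 1.35% = 0.0135.
Level-payment amortization: P = B₀·r / (1 − (1+r)^(−n)) = 1405.00·0.0135 / (1 − 1.0135^(−30)).
Denominator 1 − (1+r)^(−30) = 0.331213637.
P = 18.9675 / 0.331213637 ≈ 57.27.

£57.27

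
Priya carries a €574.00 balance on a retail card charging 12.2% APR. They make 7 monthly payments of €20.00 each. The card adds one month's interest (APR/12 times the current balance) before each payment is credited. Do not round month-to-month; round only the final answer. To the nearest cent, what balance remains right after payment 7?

€471.77

Monthly rate r = 12.2%/12 = 1.01667% = 0.0101667.
Each month: B ← B·(1+r) − €20.00.
Month 1: interest €5.84; balance after payment €559.84.
Month 2: interest €5.69; balance after payment €545.53.
Month 3: interest €5.55; balance after payment €531.07.
Month 4: interest €5.40; balance after payment €516.47.
Month 5: interest €5.25; balance after payment €501.72.
Month 6: interest €5.10; balance after payment €486.82.
Month 7: interest €4.95; balance after payment €471.77.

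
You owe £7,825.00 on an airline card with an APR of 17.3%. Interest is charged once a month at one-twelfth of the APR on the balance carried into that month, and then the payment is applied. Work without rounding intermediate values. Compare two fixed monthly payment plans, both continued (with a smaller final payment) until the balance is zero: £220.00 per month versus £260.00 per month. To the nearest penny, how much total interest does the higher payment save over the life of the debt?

£716.49

Monthly rate r = 17.3%/12 = 1.44167% = 0.0144167.
At £220.00/mo: n = ⌈−ln(1 − rB₀/P)/ln(1+r)⌉ = 51 payments (last £51.64); total interest = total paid − £7,825.00 = £3,226.64.
At £260.00/mo: 40 payments (last £195.15); total interest £2,510.15.
Interest saved = £3,226.64 − £2,510.15 = £716.49.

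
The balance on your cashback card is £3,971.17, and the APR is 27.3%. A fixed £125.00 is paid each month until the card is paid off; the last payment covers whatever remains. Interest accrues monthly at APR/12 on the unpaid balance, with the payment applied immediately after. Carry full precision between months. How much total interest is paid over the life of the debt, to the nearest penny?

Monthly rate r = 27.3%/12 = 2.275% = 0.02275.
Payoff takes n = ⌈−ln(1 − rB₀/P)/ln(1+r)⌉ = ⌈57.028⌉ = 58 payments; the last is £3.52.
Total paid = 57·£125.00 + £3.52 = £7,128.52.
Total interest = total paid − principal = £7,128.52 − £3,971.17 = £3,157.35.

£3,157.35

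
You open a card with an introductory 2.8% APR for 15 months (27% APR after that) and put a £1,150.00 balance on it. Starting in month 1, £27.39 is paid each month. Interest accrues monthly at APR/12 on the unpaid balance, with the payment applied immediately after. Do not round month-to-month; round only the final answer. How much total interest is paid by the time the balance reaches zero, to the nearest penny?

Promo months 1–15 at r₀ = 2.8%/12 = 0.00233333; months 16+ at r₁ = 27%/12 = 0.0225.
After month 15: iterate B ← B·(1+r₀) − £27.39 for 15 months → £773.29.
Then at r₁ with £27.39/mo: n₂ = −ln(1 − r₁·B/P)/ln(1+r₁) ≈ 45.32 → 46 more payments.
Total paid = 60·£27.39 + £8.94 = £1,652.34; interest = £1,652.34 − £1,150.00 = £502.34.

£502.34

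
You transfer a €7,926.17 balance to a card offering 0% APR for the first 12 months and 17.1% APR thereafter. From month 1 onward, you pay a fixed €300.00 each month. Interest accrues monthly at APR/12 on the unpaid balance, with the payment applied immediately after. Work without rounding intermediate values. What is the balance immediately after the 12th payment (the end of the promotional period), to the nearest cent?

€4,326.17

Promo months 1–12 at r₀ = 0%/12 = 0; months 13+ at r₁ = 17.1%/12 = 0.01425.
After month 12 (no interest yet): B = €7,926.17 − 12·€300.00 = €4,326.17.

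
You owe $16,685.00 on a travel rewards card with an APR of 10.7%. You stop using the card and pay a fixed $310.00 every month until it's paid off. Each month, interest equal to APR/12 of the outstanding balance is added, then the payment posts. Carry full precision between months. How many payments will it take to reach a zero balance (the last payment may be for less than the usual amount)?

Monthly rate r = 10.7%/12 = 0.891667% = 0.00891667.
Recurrence: B ← B·(1+r) − $310.00.
Month 1: interest $148.77; balance after payment $16,523.77.
Month 2: interest $147.34; balance after payment $16,361.11.
Closed form: n = −ln(1 − rB₀/P)/ln(1+r) = −ln(0.52008)/ln(1.00892) ≈ 73.646, so the balance reaches zero during payment 74.

74 months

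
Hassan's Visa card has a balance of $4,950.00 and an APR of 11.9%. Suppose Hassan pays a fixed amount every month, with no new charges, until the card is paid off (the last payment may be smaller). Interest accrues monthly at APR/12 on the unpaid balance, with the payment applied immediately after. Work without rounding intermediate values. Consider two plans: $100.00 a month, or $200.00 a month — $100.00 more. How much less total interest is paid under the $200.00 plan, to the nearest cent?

$1,133.13

Monthly rate r = 11.9%/12 = 0.991667% = 0.00991667.
At $100.00/mo: n = ⌈−ln(1 − rB₀/P)/ln(1+r)⌉ = 69 payments (last $41.16); total interest = total paid − $4,950.00 = $1,891.16.
At $200.00/mo: 29 payments (last $108.03); total interest $758.03.
Interest saved = $1,891.16 − $758.03 = $1,133.13.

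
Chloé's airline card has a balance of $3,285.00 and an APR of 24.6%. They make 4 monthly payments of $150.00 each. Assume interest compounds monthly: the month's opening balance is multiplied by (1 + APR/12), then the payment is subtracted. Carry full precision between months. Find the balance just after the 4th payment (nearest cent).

Monthly rate r = 24.6%/12 = 2.05% = 0.0205.
Each month: B ← B·(1+r) − $150.00.
Month 1: interest $67.34; balance after payment $3,202.34.
Month 2: interest $65.65; balance after payment $3,117.99.
Month 3: interest $63.92; balance after payment $3,031.91.
Month 4: interest $62.15; balance after payment $2,944.06.

$2,944.06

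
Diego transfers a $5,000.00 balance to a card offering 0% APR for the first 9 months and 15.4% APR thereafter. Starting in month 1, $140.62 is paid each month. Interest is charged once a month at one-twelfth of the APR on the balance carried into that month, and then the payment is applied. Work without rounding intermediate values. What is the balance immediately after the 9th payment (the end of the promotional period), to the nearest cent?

Promo months 1–9 at r₀ = 0%/12 = 0; months 10+ at r₁ = 15.4%/12 = 0.0128333.
After month 9 (no interest yet): B = $5,000.00 − 9·$140.62 = $3,734.42.

$3,734.42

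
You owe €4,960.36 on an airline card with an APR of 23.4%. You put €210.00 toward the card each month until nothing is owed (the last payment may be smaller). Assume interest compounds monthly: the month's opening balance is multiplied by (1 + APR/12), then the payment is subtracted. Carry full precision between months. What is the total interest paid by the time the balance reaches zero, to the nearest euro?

€1,752

Monthly rate r = 23.4%/12 = 1.95% = 0.0195.
Payoff takes n = ⌈−ln(1 − rB₀/P)/ln(1+r)⌉ = ⌈31.964⌉ = 32 payments; the last is €202.60.
Total paid = 31·€210.00 + €202.60 = €6,712.60.
Total interest = total paid − principal = €6,712.60 − €4,960.36 = €1,752.24.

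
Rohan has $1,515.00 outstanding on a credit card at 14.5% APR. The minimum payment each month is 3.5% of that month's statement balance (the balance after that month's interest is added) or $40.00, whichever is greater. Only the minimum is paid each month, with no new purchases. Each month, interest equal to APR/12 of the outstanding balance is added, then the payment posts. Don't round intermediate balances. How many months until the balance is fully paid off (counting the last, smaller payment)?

48 months

Monthly rate r = 14.5%/12 = 1.20833% = 0.0120833.
While 3.5% of the post-interest balance exceeds $40.00, each month B ← (B·(1+r))·(1 − 0.035), i.e. B shrinks by the factor (1+r)·0.965 = 0.97666.
This holds for months 1–13. Entering month 14 the balance is $1,114.50; 3.5% of the post-interest balance is now below $40.00, so the flat $40.00 minimum applies from here.
From month 14 a fixed $40.00 at rate r clears $1,114.50 in 35 more payments. Total: 13 + 35 = 48 months.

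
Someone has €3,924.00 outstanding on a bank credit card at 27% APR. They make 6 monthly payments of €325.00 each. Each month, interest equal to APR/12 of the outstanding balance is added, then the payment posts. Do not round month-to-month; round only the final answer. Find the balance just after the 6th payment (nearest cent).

€2,421.41

Monthly rate r = 27%/12 = 2.25% = 0.0225.
Each month: B ← B·(1+r) − €325.00.
Month 1: interest €88.29; balance after payment €3,687.29.
Month 2: interest €82.96; balance after payment €3,445.25.
Month 3: interest €77.52; balance after payment €3,197.77.
Month 4: interest €71.95; balance after payment €2,944.72.
Month 5: interest €66.26; balance after payment €2,685.98.
Month 6: interest €60.43; balance after payment €2,421.41.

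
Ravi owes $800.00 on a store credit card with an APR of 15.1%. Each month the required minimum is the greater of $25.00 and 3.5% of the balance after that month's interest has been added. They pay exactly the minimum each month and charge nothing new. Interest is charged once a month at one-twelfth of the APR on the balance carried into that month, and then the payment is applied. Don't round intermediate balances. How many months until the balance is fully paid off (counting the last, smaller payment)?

41 months

Monthly rate r = 15.1%/12 = 1.25833% = 0.0125833.
While 3.5% of the post-interest balance exceeds $25.00, each month B ← (B·(1+r))·(1 − 0.035), i.e. B shrinks by the factor (1+r)·0.965 = 0.97714.
This holds for months 1–6. Entering month 7 the balance is $696.37; 3.5% of the post-interest balance is now below $25.00, so the flat $25.00 minimum applies from here.
From month 7 a fixed $25.00 at rate r clears $696.37 in 35 more payments. Total: 6 + 35 = 41 months.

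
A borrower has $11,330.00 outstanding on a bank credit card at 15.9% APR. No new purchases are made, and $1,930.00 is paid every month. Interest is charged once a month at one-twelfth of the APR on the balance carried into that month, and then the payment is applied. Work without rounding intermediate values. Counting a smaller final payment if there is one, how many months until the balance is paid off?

7 months

Monthly rate r = 15.9%/12 = 1.325% = 0.01325.
Recurrence: B ← B·(1+r) − $1,930.00.
Month 1: interest $150.12; balance after payment $9,550.12.
Month 2: interest $126.54; balance after payment $7,746.66.
Closed form: n = −ln(1 − rB₀/P)/ln(1+r) = −ln(0.92222)/ln(1.01325) ≈ 6.152, so the balance reaches zero during payment 7.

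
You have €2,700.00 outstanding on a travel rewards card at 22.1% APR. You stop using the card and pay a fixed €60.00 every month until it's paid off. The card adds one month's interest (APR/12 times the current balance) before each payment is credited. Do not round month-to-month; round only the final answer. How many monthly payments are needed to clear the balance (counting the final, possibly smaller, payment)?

Monthly rate r = 22.1%/12 = 1.84167% = 0.0184167.
Recurrence: B ← B·(1+r) − €60.00.
Month 1: interest €49.73; balance after payment €2,689.72.
Month 2: interest €49.54; balance after payment €2,679.26.
Closed form: n = −ln(1 − rB₀/P)/ln(1+r) = −ln(0.17125)/ln(1.01842) ≈ 96.697, so the balance reaches zero during payment 97.

97 payments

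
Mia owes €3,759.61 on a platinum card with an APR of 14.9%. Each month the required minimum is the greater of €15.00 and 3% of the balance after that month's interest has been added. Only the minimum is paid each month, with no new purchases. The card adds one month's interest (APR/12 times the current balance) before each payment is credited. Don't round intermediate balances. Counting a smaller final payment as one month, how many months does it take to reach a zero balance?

155 months

Monthly rate r = 14.9%/12 = 1.24167% = 0.0124167.
While 3% of the post-interest balance exceeds €15.00, each month B ← (B·(1+r))·(1 − 0.03), i.e. B shrinks by the factor (1+r)·0.97 = 0.98204.
This holds for months 1–113. Entering month 114 the balance is €485.23; 3% of the post-interest balance is now below €15.00, so the flat €15.00 minimum applies from here.
From month 114 a fixed €15.00 at rate r clears €485.23 in 42 more payments. Total: 113 + 42 = 155 months.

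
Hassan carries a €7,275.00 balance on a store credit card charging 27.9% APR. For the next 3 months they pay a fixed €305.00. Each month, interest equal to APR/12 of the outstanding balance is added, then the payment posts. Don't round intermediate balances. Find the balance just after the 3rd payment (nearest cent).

€6,857.88

Monthly rate r = 27.9%/12 = 2.325% = 0.02325.
Each month: B ← B·(1+r) − €305.00.
Month 1: interest €169.14; balance after payment €7,139.14.
Month 2: interest €165.99; balance after payment €7,000.13.
Month 3: interest €162.75; balance after payment €6,857.88.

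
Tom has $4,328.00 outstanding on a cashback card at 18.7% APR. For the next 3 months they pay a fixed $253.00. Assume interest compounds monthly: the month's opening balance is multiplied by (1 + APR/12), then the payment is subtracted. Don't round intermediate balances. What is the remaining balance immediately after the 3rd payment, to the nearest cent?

Monthly rate r = 18.7%/12 = 1.55833% = 0.0155833.
Each month: B ← B·(1+r) − $253.00.
Month 1: interest $67.44; balance after payment $4,142.44.
Month 2: interest $64.55; balance after payment $3,954.00.
Month 3: interest $61.62; balance after payment $3,762.61.

$3,762.61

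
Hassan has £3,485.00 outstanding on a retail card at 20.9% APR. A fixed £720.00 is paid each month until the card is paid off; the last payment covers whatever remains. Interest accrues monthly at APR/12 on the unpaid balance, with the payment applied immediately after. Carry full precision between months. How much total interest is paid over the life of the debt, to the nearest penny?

Monthly rate r = 20.9%/12 = 1.74167% = 0.0174167.
Payoff takes n = ⌈−ln(1 − rB₀/P)/ln(1+r)⌉ = ⌈5.100⌉ = 6 payments; the last is £72.89.
Total paid = 5·£720.00 + £72.89 = £3,672.89.
Total interest = total paid − principal = £3,672.89 − £3,485.00 = £187.89.

£187.89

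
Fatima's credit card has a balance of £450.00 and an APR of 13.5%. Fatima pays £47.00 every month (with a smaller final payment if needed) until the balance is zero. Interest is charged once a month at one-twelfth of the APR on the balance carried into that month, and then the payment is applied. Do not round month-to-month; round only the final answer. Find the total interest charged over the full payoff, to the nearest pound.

£29

Monthly rate r = 13.5%/12 = 1.125% = 0.01125.
Payoff takes n = ⌈−ln(1 − rB₀/P)/ln(1+r)⌉ = ⌈10.187⌉ = 11 payments; the last is £8.84.
Total paid = 10·£47.00 + £8.84 = £478.84.
Total interest = total paid − principal = £478.84 − £450.00 = £28.84.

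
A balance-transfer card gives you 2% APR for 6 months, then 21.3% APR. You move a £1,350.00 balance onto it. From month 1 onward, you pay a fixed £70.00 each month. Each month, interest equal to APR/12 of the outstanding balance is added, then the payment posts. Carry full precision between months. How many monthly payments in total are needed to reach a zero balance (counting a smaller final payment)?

22 months

Promo months 1–6 at r₀ = 2%/12 = 0.00166667; months 7+ at r₁ = 21.3%/12 = 0.01775.
After month 6: iterate B ← B·(1+r₀) − £70.00 for 6 months → £941.80.
Then at r₁ with £70.00/mo: n₂ = −ln(1 − r₁·B/P)/ln(1+r₁) ≈ 15.51 → 16 more payments.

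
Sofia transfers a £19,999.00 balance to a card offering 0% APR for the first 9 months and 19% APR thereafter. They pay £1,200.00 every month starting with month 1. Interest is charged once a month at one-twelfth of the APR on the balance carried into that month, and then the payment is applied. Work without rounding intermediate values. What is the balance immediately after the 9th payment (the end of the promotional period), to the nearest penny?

£9,199.00

Promo months 1–9 at r₀ = 0%/12 = 0; months 10+ at r₁ = 19%/12 = 0.0158333.
After month 9 (no interest yet): B = £19,999.00 − 9·£1,200.00 = £9,199.00.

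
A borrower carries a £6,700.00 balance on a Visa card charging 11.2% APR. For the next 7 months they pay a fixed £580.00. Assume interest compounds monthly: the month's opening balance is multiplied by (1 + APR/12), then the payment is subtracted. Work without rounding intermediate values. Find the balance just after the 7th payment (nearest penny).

£2,974.72

Monthly rate r = 11.2%/12 = 0.933333% = 0.00933333.
Each month: B ← B·(1+r) − £580.00.
Month 1: interest £62.53; balance after payment £6,182.53.
Month 2: interest £57.70; balance after payment £5,660.24.
Month 3: interest £52.83; balance after payment £5,133.07.
Month 4: interest £47.91; balance after payment £4,600.97.
Month 5: interest £42.94; balance after payment £4,063.92.
Month 6: interest £37.93; balance after payment £3,521.85.
Month 7: interest £32.87; balance after payment £2,974.72.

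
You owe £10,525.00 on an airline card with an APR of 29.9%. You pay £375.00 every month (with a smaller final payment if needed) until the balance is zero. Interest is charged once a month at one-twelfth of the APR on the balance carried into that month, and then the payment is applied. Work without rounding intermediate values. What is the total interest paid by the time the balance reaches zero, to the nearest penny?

Monthly rate r = 29.9%/12 = 2.49167% = 0.0249167.
Payoff takes n = ⌈−ln(1 − rB₀/P)/ln(1+r)⌉ = ⌈48.829⌉ = 49 payments; the last is £311.36.
Total paid = 48·£375.00 + £311.36 = £18,311.36.
Total interest = total paid − principal = £18,311.36 − £10,525.00 = £7,786.36.

£7,786.36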